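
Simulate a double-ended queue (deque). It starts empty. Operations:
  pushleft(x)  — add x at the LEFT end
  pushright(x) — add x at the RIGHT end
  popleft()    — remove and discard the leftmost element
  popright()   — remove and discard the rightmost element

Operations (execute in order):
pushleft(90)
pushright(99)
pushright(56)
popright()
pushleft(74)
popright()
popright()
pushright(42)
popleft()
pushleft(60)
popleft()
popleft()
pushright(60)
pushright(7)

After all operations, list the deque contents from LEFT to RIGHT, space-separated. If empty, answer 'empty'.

Answer: 60 7

Derivation:
pushleft(90): [90]
pushright(99): [90, 99]
pushright(56): [90, 99, 56]
popright(): [90, 99]
pushleft(74): [74, 90, 99]
popright(): [74, 90]
popright(): [74]
pushright(42): [74, 42]
popleft(): [42]
pushleft(60): [60, 42]
popleft(): [42]
popleft(): []
pushright(60): [60]
pushright(7): [60, 7]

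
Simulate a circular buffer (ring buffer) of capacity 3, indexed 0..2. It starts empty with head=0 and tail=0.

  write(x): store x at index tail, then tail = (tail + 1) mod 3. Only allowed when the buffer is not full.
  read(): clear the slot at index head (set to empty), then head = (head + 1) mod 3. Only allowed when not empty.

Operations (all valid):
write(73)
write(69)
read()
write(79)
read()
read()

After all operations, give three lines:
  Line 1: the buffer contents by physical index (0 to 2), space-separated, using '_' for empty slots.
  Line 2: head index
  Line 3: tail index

write(73): buf=[73 _ _], head=0, tail=1, size=1
write(69): buf=[73 69 _], head=0, tail=2, size=2
read(): buf=[_ 69 _], head=1, tail=2, size=1
write(79): buf=[_ 69 79], head=1, tail=0, size=2
read(): buf=[_ _ 79], head=2, tail=0, size=1
read(): buf=[_ _ _], head=0, tail=0, size=0

Answer: _ _ _
0
0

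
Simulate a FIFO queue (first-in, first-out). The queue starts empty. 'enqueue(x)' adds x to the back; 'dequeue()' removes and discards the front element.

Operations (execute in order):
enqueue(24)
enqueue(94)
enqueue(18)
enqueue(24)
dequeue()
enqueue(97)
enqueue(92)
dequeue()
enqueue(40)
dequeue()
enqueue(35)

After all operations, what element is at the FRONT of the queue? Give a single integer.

Answer: 24

Derivation:
enqueue(24): queue = [24]
enqueue(94): queue = [24, 94]
enqueue(18): queue = [24, 94, 18]
enqueue(24): queue = [24, 94, 18, 24]
dequeue(): queue = [94, 18, 24]
enqueue(97): queue = [94, 18, 24, 97]
enqueue(92): queue = [94, 18, 24, 97, 92]
dequeue(): queue = [18, 24, 97, 92]
enqueue(40): queue = [18, 24, 97, 92, 40]
dequeue(): queue = [24, 97, 92, 40]
enqueue(35): queue = [24, 97, 92, 40, 35]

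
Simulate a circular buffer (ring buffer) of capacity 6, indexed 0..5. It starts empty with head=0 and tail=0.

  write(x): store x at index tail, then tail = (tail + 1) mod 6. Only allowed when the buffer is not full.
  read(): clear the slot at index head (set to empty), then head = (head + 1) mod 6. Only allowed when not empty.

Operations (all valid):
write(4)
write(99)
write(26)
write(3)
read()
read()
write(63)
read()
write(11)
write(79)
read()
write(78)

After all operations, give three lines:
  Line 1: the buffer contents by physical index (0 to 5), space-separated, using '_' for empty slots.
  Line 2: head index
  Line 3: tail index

write(4): buf=[4 _ _ _ _ _], head=0, tail=1, size=1
write(99): buf=[4 99 _ _ _ _], head=0, tail=2, size=2
write(26): buf=[4 99 26 _ _ _], head=0, tail=3, size=3
write(3): buf=[4 99 26 3 _ _], head=0, tail=4, size=4
read(): buf=[_ 99 26 3 _ _], head=1, tail=4, size=3
read(): buf=[_ _ 26 3 _ _], head=2, tail=4, size=2
write(63): buf=[_ _ 26 3 63 _], head=2, tail=5, size=3
read(): buf=[_ _ _ 3 63 _], head=3, tail=5, size=2
write(11): buf=[_ _ _ 3 63 11], head=3, tail=0, size=3
write(79): buf=[79 _ _ 3 63 11], head=3, tail=1, size=4
read(): buf=[79 _ _ _ 63 11], head=4, tail=1, size=3
write(78): buf=[79 78 _ _ 63 11], head=4, tail=2, size=4

Answer: 79 78 _ _ 63 11
4
2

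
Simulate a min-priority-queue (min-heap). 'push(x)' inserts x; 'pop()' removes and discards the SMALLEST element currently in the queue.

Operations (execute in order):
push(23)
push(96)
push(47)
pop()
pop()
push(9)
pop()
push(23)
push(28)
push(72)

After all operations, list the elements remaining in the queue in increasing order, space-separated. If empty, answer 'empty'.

push(23): heap contents = [23]
push(96): heap contents = [23, 96]
push(47): heap contents = [23, 47, 96]
pop() → 23: heap contents = [47, 96]
pop() → 47: heap contents = [96]
push(9): heap contents = [9, 96]
pop() → 9: heap contents = [96]
push(23): heap contents = [23, 96]
push(28): heap contents = [23, 28, 96]
push(72): heap contents = [23, 28, 72, 96]

Answer: 23 28 72 96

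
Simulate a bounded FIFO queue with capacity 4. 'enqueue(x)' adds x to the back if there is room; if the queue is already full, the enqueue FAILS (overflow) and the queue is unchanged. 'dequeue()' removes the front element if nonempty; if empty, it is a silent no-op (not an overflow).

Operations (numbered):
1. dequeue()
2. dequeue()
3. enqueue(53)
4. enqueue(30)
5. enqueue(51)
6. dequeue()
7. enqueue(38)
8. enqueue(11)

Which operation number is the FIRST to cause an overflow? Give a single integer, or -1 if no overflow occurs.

1. dequeue(): empty, no-op, size=0
2. dequeue(): empty, no-op, size=0
3. enqueue(53): size=1
4. enqueue(30): size=2
5. enqueue(51): size=3
6. dequeue(): size=2
7. enqueue(38): size=3
8. enqueue(11): size=4

Answer: -1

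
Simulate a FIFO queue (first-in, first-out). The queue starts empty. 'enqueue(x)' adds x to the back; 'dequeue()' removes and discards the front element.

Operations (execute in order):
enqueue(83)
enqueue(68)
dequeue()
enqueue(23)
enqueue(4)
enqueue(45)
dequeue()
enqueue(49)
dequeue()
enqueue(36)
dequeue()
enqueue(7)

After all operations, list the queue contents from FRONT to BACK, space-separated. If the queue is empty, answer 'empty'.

Answer: 45 49 36 7

Derivation:
enqueue(83): [83]
enqueue(68): [83, 68]
dequeue(): [68]
enqueue(23): [68, 23]
enqueue(4): [68, 23, 4]
enqueue(45): [68, 23, 4, 45]
dequeue(): [23, 4, 45]
enqueue(49): [23, 4, 45, 49]
dequeue(): [4, 45, 49]
enqueue(36): [4, 45, 49, 36]
dequeue(): [45, 49, 36]
enqueue(7): [45, 49, 36, 7]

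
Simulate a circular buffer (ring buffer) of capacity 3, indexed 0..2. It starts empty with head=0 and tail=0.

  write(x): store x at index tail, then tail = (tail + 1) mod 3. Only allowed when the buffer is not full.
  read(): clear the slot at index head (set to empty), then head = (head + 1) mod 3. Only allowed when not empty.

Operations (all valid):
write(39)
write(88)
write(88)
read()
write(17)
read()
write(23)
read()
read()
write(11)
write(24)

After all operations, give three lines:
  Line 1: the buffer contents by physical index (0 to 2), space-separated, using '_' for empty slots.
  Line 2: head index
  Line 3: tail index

Answer: 24 23 11
1
1

Derivation:
write(39): buf=[39 _ _], head=0, tail=1, size=1
write(88): buf=[39 88 _], head=0, tail=2, size=2
write(88): buf=[39 88 88], head=0, tail=0, size=3
read(): buf=[_ 88 88], head=1, tail=0, size=2
write(17): buf=[17 88 88], head=1, tail=1, size=3
read(): buf=[17 _ 88], head=2, tail=1, size=2
write(23): buf=[17 23 88], head=2, tail=2, size=3
read(): buf=[17 23 _], head=0, tail=2, size=2
read(): buf=[_ 23 _], head=1, tail=2, size=1
write(11): buf=[_ 23 11], head=1, tail=0, size=2
write(24): buf=[24 23 11], head=1, tail=1, size=3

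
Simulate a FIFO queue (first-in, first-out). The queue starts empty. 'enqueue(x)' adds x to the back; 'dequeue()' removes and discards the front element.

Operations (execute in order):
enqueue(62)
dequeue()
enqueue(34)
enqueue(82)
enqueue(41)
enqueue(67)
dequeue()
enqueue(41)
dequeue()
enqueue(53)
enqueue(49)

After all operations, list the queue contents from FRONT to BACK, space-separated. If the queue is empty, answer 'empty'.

Answer: 41 67 41 53 49

Derivation:
enqueue(62): [62]
dequeue(): []
enqueue(34): [34]
enqueue(82): [34, 82]
enqueue(41): [34, 82, 41]
enqueue(67): [34, 82, 41, 67]
dequeue(): [82, 41, 67]
enqueue(41): [82, 41, 67, 41]
dequeue(): [41, 67, 41]
enqueue(53): [41, 67, 41, 53]
enqueue(49): [41, 67, 41, 53, 49]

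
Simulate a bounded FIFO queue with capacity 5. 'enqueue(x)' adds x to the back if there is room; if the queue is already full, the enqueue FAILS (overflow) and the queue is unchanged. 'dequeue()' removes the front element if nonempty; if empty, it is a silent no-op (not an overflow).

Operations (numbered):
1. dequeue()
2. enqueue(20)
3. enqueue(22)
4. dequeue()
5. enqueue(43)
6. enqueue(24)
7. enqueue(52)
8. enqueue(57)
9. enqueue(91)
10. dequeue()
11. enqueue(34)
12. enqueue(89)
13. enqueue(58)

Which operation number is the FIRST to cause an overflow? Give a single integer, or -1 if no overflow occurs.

1. dequeue(): empty, no-op, size=0
2. enqueue(20): size=1
3. enqueue(22): size=2
4. dequeue(): size=1
5. enqueue(43): size=2
6. enqueue(24): size=3
7. enqueue(52): size=4
8. enqueue(57): size=5
9. enqueue(91): size=5=cap → OVERFLOW (fail)
10. dequeue(): size=4
11. enqueue(34): size=5
12. enqueue(89): size=5=cap → OVERFLOW (fail)
13. enqueue(58): size=5=cap → OVERFLOW (fail)

Answer: 9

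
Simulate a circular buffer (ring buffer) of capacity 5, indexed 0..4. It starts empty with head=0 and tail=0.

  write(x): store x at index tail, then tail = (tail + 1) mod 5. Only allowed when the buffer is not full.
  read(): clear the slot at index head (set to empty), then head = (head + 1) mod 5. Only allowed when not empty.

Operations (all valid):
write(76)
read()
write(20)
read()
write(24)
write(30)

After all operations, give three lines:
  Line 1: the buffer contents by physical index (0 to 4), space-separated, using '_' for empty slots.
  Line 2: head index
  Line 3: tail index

write(76): buf=[76 _ _ _ _], head=0, tail=1, size=1
read(): buf=[_ _ _ _ _], head=1, tail=1, size=0
write(20): buf=[_ 20 _ _ _], head=1, tail=2, size=1
read(): buf=[_ _ _ _ _], head=2, tail=2, size=0
write(24): buf=[_ _ 24 _ _], head=2, tail=3, size=1
write(30): buf=[_ _ 24 30 _], head=2, tail=4, size=2

Answer: _ _ 24 30 _
2
4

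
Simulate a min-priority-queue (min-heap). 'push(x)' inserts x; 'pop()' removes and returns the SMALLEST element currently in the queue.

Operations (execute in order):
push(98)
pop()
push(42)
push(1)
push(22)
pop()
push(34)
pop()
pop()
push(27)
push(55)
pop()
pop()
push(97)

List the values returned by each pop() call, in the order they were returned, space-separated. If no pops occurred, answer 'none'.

push(98): heap contents = [98]
pop() → 98: heap contents = []
push(42): heap contents = [42]
push(1): heap contents = [1, 42]
push(22): heap contents = [1, 22, 42]
pop() → 1: heap contents = [22, 42]
push(34): heap contents = [22, 34, 42]
pop() → 22: heap contents = [34, 42]
pop() → 34: heap contents = [42]
push(27): heap contents = [27, 42]
push(55): heap contents = [27, 42, 55]
pop() → 27: heap contents = [42, 55]
pop() → 42: heap contents = [55]
push(97): heap contents = [55, 97]

Answer: 98 1 22 34 27 42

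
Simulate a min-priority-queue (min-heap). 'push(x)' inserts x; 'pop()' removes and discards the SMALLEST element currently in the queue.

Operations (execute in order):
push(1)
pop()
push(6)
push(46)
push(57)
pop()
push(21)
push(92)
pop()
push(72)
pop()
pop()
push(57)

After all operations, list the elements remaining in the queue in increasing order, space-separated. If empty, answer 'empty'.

push(1): heap contents = [1]
pop() → 1: heap contents = []
push(6): heap contents = [6]
push(46): heap contents = [6, 46]
push(57): heap contents = [6, 46, 57]
pop() → 6: heap contents = [46, 57]
push(21): heap contents = [21, 46, 57]
push(92): heap contents = [21, 46, 57, 92]
pop() → 21: heap contents = [46, 57, 92]
push(72): heap contents = [46, 57, 72, 92]
pop() → 46: heap contents = [57, 72, 92]
pop() → 57: heap contents = [72, 92]
push(57): heap contents = [57, 72, 92]

Answer: 57 72 92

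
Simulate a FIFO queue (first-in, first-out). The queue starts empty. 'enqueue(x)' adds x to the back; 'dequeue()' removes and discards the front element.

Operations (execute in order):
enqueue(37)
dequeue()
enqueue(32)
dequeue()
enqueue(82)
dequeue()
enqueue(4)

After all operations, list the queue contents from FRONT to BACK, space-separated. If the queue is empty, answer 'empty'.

enqueue(37): [37]
dequeue(): []
enqueue(32): [32]
dequeue(): []
enqueue(82): [82]
dequeue(): []
enqueue(4): [4]

Answer: 4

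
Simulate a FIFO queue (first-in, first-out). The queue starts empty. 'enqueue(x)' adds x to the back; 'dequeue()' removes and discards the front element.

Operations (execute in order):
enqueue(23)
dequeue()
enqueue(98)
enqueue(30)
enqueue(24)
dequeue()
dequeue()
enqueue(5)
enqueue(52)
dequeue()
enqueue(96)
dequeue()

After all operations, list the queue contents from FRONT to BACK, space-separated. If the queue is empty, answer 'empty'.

Answer: 52 96

Derivation:
enqueue(23): [23]
dequeue(): []
enqueue(98): [98]
enqueue(30): [98, 30]
enqueue(24): [98, 30, 24]
dequeue(): [30, 24]
dequeue(): [24]
enqueue(5): [24, 5]
enqueue(52): [24, 5, 52]
dequeue(): [5, 52]
enqueue(96): [5, 52, 96]
dequeue(): [52, 96]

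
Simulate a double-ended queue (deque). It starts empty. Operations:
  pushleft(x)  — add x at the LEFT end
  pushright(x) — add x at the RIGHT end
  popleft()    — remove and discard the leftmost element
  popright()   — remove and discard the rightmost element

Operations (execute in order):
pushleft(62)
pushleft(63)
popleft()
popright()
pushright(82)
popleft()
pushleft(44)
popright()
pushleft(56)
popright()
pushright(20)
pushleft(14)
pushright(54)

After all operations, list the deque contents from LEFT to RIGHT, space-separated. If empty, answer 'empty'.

Answer: 14 20 54

Derivation:
pushleft(62): [62]
pushleft(63): [63, 62]
popleft(): [62]
popright(): []
pushright(82): [82]
popleft(): []
pushleft(44): [44]
popright(): []
pushleft(56): [56]
popright(): []
pushright(20): [20]
pushleft(14): [14, 20]
pushright(54): [14, 20, 54]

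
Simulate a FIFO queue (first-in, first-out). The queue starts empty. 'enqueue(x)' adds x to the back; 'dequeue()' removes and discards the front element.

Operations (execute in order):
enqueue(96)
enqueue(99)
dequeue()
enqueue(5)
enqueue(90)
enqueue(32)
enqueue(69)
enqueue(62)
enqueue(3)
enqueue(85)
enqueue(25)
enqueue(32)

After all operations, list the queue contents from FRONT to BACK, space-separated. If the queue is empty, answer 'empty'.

Answer: 99 5 90 32 69 62 3 85 25 32

Derivation:
enqueue(96): [96]
enqueue(99): [96, 99]
dequeue(): [99]
enqueue(5): [99, 5]
enqueue(90): [99, 5, 90]
enqueue(32): [99, 5, 90, 32]
enqueue(69): [99, 5, 90, 32, 69]
enqueue(62): [99, 5, 90, 32, 69, 62]
enqueue(3): [99, 5, 90, 32, 69, 62, 3]
enqueue(85): [99, 5, 90, 32, 69, 62, 3, 85]
enqueue(25): [99, 5, 90, 32, 69, 62, 3, 85, 25]
enqueue(32): [99, 5, 90, 32, 69, 62, 3, 85, 25, 32]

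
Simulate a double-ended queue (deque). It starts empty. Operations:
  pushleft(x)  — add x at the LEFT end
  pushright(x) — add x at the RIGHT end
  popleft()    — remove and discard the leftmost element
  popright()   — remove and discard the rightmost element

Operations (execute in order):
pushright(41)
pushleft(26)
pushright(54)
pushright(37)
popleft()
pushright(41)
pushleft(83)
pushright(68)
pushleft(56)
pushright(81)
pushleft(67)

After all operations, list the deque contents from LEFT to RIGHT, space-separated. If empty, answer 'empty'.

Answer: 67 56 83 41 54 37 41 68 81

Derivation:
pushright(41): [41]
pushleft(26): [26, 41]
pushright(54): [26, 41, 54]
pushright(37): [26, 41, 54, 37]
popleft(): [41, 54, 37]
pushright(41): [41, 54, 37, 41]
pushleft(83): [83, 41, 54, 37, 41]
pushright(68): [83, 41, 54, 37, 41, 68]
pushleft(56): [56, 83, 41, 54, 37, 41, 68]
pushright(81): [56, 83, 41, 54, 37, 41, 68, 81]
pushleft(67): [67, 56, 83, 41, 54, 37, 41, 68, 81]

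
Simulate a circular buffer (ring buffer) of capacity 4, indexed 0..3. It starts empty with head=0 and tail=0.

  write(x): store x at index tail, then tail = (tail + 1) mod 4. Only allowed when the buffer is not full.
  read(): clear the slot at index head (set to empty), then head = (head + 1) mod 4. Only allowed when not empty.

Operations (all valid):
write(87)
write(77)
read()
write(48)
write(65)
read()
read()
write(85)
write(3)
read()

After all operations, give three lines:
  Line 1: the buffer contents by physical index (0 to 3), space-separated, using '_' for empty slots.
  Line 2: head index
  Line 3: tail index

Answer: 85 3 _ _
0
2

Derivation:
write(87): buf=[87 _ _ _], head=0, tail=1, size=1
write(77): buf=[87 77 _ _], head=0, tail=2, size=2
read(): buf=[_ 77 _ _], head=1, tail=2, size=1
write(48): buf=[_ 77 48 _], head=1, tail=3, size=2
write(65): buf=[_ 77 48 65], head=1, tail=0, size=3
read(): buf=[_ _ 48 65], head=2, tail=0, size=2
read(): buf=[_ _ _ 65], head=3, tail=0, size=1
write(85): buf=[85 _ _ 65], head=3, tail=1, size=2
write(3): buf=[85 3 _ 65], head=3, tail=2, size=3
read(): buf=[85 3 _ _], head=0, tail=2, size=2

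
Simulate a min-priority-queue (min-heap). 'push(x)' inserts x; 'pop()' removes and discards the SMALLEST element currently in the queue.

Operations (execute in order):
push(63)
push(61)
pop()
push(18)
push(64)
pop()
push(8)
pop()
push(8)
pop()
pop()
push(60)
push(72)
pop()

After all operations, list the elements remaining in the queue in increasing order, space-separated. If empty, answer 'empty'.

push(63): heap contents = [63]
push(61): heap contents = [61, 63]
pop() → 61: heap contents = [63]
push(18): heap contents = [18, 63]
push(64): heap contents = [18, 63, 64]
pop() → 18: heap contents = [63, 64]
push(8): heap contents = [8, 63, 64]
pop() → 8: heap contents = [63, 64]
push(8): heap contents = [8, 63, 64]
pop() → 8: heap contents = [63, 64]
pop() → 63: heap contents = [64]
push(60): heap contents = [60, 64]
push(72): heap contents = [60, 64, 72]
pop() → 60: heap contents = [64, 72]

Answer: 64 72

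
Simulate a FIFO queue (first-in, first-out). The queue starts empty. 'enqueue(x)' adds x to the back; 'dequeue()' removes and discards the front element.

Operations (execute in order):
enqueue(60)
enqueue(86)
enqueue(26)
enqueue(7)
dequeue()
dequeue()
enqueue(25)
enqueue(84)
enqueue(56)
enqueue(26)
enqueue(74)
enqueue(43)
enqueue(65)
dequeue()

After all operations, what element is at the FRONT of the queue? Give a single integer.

enqueue(60): queue = [60]
enqueue(86): queue = [60, 86]
enqueue(26): queue = [60, 86, 26]
enqueue(7): queue = [60, 86, 26, 7]
dequeue(): queue = [86, 26, 7]
dequeue(): queue = [26, 7]
enqueue(25): queue = [26, 7, 25]
enqueue(84): queue = [26, 7, 25, 84]
enqueue(56): queue = [26, 7, 25, 84, 56]
enqueue(26): queue = [26, 7, 25, 84, 56, 26]
enqueue(74): queue = [26, 7, 25, 84, 56, 26, 74]
enqueue(43): queue = [26, 7, 25, 84, 56, 26, 74, 43]
enqueue(65): queue = [26, 7, 25, 84, 56, 26, 74, 43, 65]
dequeue(): queue = [7, 25, 84, 56, 26, 74, 43, 65]

Answer: 7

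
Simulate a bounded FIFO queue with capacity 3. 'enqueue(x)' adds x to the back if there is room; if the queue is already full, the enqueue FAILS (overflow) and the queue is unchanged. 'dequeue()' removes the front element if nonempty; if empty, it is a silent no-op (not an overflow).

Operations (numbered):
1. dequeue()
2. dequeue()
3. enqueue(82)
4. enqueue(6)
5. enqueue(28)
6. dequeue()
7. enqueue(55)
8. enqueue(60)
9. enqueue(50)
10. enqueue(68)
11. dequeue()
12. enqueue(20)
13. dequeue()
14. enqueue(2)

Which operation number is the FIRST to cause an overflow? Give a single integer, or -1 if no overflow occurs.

1. dequeue(): empty, no-op, size=0
2. dequeue(): empty, no-op, size=0
3. enqueue(82): size=1
4. enqueue(6): size=2
5. enqueue(28): size=3
6. dequeue(): size=2
7. enqueue(55): size=3
8. enqueue(60): size=3=cap → OVERFLOW (fail)
9. enqueue(50): size=3=cap → OVERFLOW (fail)
10. enqueue(68): size=3=cap → OVERFLOW (fail)
11. dequeue(): size=2
12. enqueue(20): size=3
13. dequeue(): size=2
14. enqueue(2): size=3

Answer: 8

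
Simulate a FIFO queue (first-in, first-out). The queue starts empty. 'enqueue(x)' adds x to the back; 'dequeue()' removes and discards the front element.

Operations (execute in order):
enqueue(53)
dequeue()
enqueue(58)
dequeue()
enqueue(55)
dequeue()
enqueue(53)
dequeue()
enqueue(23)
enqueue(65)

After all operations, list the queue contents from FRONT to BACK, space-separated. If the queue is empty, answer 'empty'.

Answer: 23 65

Derivation:
enqueue(53): [53]
dequeue(): []
enqueue(58): [58]
dequeue(): []
enqueue(55): [55]
dequeue(): []
enqueue(53): [53]
dequeue(): []
enqueue(23): [23]
enqueue(65): [23, 65]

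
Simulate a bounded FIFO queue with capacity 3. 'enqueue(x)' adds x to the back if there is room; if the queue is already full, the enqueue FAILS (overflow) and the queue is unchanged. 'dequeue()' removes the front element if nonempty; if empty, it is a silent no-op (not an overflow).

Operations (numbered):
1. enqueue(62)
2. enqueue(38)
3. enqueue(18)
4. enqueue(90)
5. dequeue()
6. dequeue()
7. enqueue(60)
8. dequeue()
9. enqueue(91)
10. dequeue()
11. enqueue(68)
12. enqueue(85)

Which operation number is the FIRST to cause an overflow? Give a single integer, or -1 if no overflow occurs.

1. enqueue(62): size=1
2. enqueue(38): size=2
3. enqueue(18): size=3
4. enqueue(90): size=3=cap → OVERFLOW (fail)
5. dequeue(): size=2
6. dequeue(): size=1
7. enqueue(60): size=2
8. dequeue(): size=1
9. enqueue(91): size=2
10. dequeue(): size=1
11. enqueue(68): size=2
12. enqueue(85): size=3

Answer: 4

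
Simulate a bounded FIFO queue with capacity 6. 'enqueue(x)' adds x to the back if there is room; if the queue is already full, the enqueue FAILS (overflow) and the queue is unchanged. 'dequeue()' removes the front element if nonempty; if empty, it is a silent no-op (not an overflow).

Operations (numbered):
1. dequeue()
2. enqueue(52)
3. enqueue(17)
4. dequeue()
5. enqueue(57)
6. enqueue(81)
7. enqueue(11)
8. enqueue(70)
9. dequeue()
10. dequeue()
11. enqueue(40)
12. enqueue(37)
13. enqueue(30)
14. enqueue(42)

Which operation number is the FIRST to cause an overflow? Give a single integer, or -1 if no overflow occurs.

Answer: 14

Derivation:
1. dequeue(): empty, no-op, size=0
2. enqueue(52): size=1
3. enqueue(17): size=2
4. dequeue(): size=1
5. enqueue(57): size=2
6. enqueue(81): size=3
7. enqueue(11): size=4
8. enqueue(70): size=5
9. dequeue(): size=4
10. dequeue(): size=3
11. enqueue(40): size=4
12. enqueue(37): size=5
13. enqueue(30): size=6
14. enqueue(42): size=6=cap → OVERFLOW (fail)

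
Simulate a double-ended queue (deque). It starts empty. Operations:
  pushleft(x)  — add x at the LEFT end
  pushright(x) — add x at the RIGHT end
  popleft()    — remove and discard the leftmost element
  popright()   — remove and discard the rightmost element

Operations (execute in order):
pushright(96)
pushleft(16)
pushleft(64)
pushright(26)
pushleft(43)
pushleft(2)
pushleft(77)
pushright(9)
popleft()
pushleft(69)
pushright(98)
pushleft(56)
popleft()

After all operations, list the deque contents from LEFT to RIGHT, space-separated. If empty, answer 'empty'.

Answer: 69 2 43 64 16 96 26 9 98

Derivation:
pushright(96): [96]
pushleft(16): [16, 96]
pushleft(64): [64, 16, 96]
pushright(26): [64, 16, 96, 26]
pushleft(43): [43, 64, 16, 96, 26]
pushleft(2): [2, 43, 64, 16, 96, 26]
pushleft(77): [77, 2, 43, 64, 16, 96, 26]
pushright(9): [77, 2, 43, 64, 16, 96, 26, 9]
popleft(): [2, 43, 64, 16, 96, 26, 9]
pushleft(69): [69, 2, 43, 64, 16, 96, 26, 9]
pushright(98): [69, 2, 43, 64, 16, 96, 26, 9, 98]
pushleft(56): [56, 69, 2, 43, 64, 16, 96, 26, 9, 98]
popleft(): [69, 2, 43, 64, 16, 96, 26, 9, 98]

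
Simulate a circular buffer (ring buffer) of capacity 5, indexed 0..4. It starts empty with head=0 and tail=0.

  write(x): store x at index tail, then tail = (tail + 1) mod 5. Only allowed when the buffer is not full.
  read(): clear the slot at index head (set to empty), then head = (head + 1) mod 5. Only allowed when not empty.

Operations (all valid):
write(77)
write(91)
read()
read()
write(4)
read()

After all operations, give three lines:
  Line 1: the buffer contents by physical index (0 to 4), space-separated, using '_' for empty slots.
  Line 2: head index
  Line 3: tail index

write(77): buf=[77 _ _ _ _], head=0, tail=1, size=1
write(91): buf=[77 91 _ _ _], head=0, tail=2, size=2
read(): buf=[_ 91 _ _ _], head=1, tail=2, size=1
read(): buf=[_ _ _ _ _], head=2, tail=2, size=0
write(4): buf=[_ _ 4 _ _], head=2, tail=3, size=1
read(): buf=[_ _ _ _ _], head=3, tail=3, size=0

Answer: _ _ _ _ _
3
3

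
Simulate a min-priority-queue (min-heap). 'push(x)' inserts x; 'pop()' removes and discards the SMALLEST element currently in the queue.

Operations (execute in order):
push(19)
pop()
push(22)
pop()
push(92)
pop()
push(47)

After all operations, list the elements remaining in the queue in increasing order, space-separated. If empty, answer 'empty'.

Answer: 47

Derivation:
push(19): heap contents = [19]
pop() → 19: heap contents = []
push(22): heap contents = [22]
pop() → 22: heap contents = []
push(92): heap contents = [92]
pop() → 92: heap contents = []
push(47): heap contents = [47]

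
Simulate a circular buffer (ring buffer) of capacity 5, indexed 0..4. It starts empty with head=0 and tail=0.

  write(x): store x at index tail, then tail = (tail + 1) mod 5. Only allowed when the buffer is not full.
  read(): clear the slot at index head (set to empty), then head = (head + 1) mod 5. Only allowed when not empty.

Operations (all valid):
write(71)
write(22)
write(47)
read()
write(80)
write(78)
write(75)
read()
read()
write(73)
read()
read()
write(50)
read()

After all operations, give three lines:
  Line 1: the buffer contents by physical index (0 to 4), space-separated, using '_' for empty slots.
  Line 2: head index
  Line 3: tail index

write(71): buf=[71 _ _ _ _], head=0, tail=1, size=1
write(22): buf=[71 22 _ _ _], head=0, tail=2, size=2
write(47): buf=[71 22 47 _ _], head=0, tail=3, size=3
read(): buf=[_ 22 47 _ _], head=1, tail=3, size=2
write(80): buf=[_ 22 47 80 _], head=1, tail=4, size=3
write(78): buf=[_ 22 47 80 78], head=1, tail=0, size=4
write(75): buf=[75 22 47 80 78], head=1, tail=1, size=5
read(): buf=[75 _ 47 80 78], head=2, tail=1, size=4
read(): buf=[75 _ _ 80 78], head=3, tail=1, size=3
write(73): buf=[75 73 _ 80 78], head=3, tail=2, size=4
read(): buf=[75 73 _ _ 78], head=4, tail=2, size=3
read(): buf=[75 73 _ _ _], head=0, tail=2, size=2
write(50): buf=[75 73 50 _ _], head=0, tail=3, size=3
read(): buf=[_ 73 50 _ _], head=1, tail=3, size=2

Answer: _ 73 50 _ _
1
3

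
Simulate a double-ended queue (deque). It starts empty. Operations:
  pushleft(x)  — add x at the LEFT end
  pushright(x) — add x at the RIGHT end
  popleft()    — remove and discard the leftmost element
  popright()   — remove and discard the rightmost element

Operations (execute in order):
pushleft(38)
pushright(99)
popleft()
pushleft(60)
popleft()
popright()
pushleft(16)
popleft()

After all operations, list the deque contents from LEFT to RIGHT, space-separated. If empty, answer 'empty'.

pushleft(38): [38]
pushright(99): [38, 99]
popleft(): [99]
pushleft(60): [60, 99]
popleft(): [99]
popright(): []
pushleft(16): [16]
popleft(): []

Answer: empty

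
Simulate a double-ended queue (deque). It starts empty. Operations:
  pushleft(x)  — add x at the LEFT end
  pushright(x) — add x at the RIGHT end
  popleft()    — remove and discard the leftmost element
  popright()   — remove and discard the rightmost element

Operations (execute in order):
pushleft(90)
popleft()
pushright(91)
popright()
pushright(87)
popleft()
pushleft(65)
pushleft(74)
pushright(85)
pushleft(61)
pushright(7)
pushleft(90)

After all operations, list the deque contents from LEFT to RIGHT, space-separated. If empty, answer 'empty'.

Answer: 90 61 74 65 85 7

Derivation:
pushleft(90): [90]
popleft(): []
pushright(91): [91]
popright(): []
pushright(87): [87]
popleft(): []
pushleft(65): [65]
pushleft(74): [74, 65]
pushright(85): [74, 65, 85]
pushleft(61): [61, 74, 65, 85]
pushright(7): [61, 74, 65, 85, 7]
pushleft(90): [90, 61, 74, 65, 85, 7]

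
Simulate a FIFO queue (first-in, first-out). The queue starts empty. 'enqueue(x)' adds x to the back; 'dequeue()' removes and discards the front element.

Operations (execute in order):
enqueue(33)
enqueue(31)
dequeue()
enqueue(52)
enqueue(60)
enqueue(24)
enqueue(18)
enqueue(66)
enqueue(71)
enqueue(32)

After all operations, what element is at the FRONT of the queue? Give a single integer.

Answer: 31

Derivation:
enqueue(33): queue = [33]
enqueue(31): queue = [33, 31]
dequeue(): queue = [31]
enqueue(52): queue = [31, 52]
enqueue(60): queue = [31, 52, 60]
enqueue(24): queue = [31, 52, 60, 24]
enqueue(18): queue = [31, 52, 60, 24, 18]
enqueue(66): queue = [31, 52, 60, 24, 18, 66]
enqueue(71): queue = [31, 52, 60, 24, 18, 66, 71]
enqueue(32): queue = [31, 52, 60, 24, 18, 66, 71, 32]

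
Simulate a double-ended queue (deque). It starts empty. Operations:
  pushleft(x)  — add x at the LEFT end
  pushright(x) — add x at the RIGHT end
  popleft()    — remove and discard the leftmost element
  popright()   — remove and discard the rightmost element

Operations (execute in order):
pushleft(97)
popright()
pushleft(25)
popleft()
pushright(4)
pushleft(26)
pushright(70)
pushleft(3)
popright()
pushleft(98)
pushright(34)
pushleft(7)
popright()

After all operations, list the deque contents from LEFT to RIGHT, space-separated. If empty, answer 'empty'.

Answer: 7 98 3 26 4

Derivation:
pushleft(97): [97]
popright(): []
pushleft(25): [25]
popleft(): []
pushright(4): [4]
pushleft(26): [26, 4]
pushright(70): [26, 4, 70]
pushleft(3): [3, 26, 4, 70]
popright(): [3, 26, 4]
pushleft(98): [98, 3, 26, 4]
pushright(34): [98, 3, 26, 4, 34]
pushleft(7): [7, 98, 3, 26, 4, 34]
popright(): [7, 98, 3, 26, 4]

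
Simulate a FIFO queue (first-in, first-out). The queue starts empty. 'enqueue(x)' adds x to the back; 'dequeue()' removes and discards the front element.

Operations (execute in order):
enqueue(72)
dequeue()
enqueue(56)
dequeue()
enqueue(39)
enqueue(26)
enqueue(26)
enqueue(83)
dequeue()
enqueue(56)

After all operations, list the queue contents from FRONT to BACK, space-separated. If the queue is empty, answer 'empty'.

Answer: 26 26 83 56

Derivation:
enqueue(72): [72]
dequeue(): []
enqueue(56): [56]
dequeue(): []
enqueue(39): [39]
enqueue(26): [39, 26]
enqueue(26): [39, 26, 26]
enqueue(83): [39, 26, 26, 83]
dequeue(): [26, 26, 83]
enqueue(56): [26, 26, 83, 56]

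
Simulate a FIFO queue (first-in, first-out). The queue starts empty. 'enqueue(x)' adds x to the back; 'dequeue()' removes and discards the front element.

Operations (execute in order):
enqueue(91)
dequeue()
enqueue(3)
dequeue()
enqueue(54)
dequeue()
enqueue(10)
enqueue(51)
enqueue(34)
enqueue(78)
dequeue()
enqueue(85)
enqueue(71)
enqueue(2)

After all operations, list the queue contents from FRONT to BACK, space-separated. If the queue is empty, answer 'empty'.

enqueue(91): [91]
dequeue(): []
enqueue(3): [3]
dequeue(): []
enqueue(54): [54]
dequeue(): []
enqueue(10): [10]
enqueue(51): [10, 51]
enqueue(34): [10, 51, 34]
enqueue(78): [10, 51, 34, 78]
dequeue(): [51, 34, 78]
enqueue(85): [51, 34, 78, 85]
enqueue(71): [51, 34, 78, 85, 71]
enqueue(2): [51, 34, 78, 85, 71, 2]

Answer: 51 34 78 85 71 2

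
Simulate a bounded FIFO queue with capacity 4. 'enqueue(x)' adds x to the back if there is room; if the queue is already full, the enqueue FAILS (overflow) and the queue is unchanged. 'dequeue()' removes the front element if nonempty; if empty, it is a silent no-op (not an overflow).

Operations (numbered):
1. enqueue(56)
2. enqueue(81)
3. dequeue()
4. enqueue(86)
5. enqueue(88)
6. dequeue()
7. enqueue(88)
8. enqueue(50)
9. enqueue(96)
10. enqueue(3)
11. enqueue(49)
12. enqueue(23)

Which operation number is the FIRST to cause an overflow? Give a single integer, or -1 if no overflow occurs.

1. enqueue(56): size=1
2. enqueue(81): size=2
3. dequeue(): size=1
4. enqueue(86): size=2
5. enqueue(88): size=3
6. dequeue(): size=2
7. enqueue(88): size=3
8. enqueue(50): size=4
9. enqueue(96): size=4=cap → OVERFLOW (fail)
10. enqueue(3): size=4=cap → OVERFLOW (fail)
11. enqueue(49): size=4=cap → OVERFLOW (fail)
12. enqueue(23): size=4=cap → OVERFLOW (fail)

Answer: 9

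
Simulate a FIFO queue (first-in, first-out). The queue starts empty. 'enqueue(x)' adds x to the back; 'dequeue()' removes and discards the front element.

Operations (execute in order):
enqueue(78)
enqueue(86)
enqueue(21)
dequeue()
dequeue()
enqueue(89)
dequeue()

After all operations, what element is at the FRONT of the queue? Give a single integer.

enqueue(78): queue = [78]
enqueue(86): queue = [78, 86]
enqueue(21): queue = [78, 86, 21]
dequeue(): queue = [86, 21]
dequeue(): queue = [21]
enqueue(89): queue = [21, 89]
dequeue(): queue = [89]

Answer: 89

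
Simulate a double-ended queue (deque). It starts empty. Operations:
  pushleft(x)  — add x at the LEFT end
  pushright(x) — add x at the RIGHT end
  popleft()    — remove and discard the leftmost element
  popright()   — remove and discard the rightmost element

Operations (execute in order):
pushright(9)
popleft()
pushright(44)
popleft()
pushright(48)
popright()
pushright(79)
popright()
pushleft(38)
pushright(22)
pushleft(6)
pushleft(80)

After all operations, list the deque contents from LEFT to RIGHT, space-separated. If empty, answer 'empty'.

Answer: 80 6 38 22

Derivation:
pushright(9): [9]
popleft(): []
pushright(44): [44]
popleft(): []
pushright(48): [48]
popright(): []
pushright(79): [79]
popright(): []
pushleft(38): [38]
pushright(22): [38, 22]
pushleft(6): [6, 38, 22]
pushleft(80): [80, 6, 38, 22]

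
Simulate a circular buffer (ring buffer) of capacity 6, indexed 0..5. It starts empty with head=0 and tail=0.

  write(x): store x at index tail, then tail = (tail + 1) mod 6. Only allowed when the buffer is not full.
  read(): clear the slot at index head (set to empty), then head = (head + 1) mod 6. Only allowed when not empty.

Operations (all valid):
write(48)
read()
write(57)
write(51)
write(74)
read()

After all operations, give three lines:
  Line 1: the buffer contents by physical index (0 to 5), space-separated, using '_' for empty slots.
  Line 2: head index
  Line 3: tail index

write(48): buf=[48 _ _ _ _ _], head=0, tail=1, size=1
read(): buf=[_ _ _ _ _ _], head=1, tail=1, size=0
write(57): buf=[_ 57 _ _ _ _], head=1, tail=2, size=1
write(51): buf=[_ 57 51 _ _ _], head=1, tail=3, size=2
write(74): buf=[_ 57 51 74 _ _], head=1, tail=4, size=3
read(): buf=[_ _ 51 74 _ _], head=2, tail=4, size=2

Answer: _ _ 51 74 _ _
2
4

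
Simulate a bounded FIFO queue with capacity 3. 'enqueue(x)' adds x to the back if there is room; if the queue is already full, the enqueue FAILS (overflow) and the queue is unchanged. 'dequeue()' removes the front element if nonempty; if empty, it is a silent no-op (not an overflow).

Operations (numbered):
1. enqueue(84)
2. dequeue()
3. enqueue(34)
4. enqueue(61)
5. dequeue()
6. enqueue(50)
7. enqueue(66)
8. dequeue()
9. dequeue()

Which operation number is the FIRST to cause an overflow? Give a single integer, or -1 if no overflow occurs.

Answer: -1

Derivation:
1. enqueue(84): size=1
2. dequeue(): size=0
3. enqueue(34): size=1
4. enqueue(61): size=2
5. dequeue(): size=1
6. enqueue(50): size=2
7. enqueue(66): size=3
8. dequeue(): size=2
9. dequeue(): size=1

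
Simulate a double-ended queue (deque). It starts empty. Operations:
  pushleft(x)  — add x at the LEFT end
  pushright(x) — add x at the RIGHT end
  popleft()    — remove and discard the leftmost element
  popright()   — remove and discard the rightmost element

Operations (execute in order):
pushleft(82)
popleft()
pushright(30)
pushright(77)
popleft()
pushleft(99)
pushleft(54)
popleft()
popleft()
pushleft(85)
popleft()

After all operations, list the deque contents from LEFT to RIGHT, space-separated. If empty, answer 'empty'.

pushleft(82): [82]
popleft(): []
pushright(30): [30]
pushright(77): [30, 77]
popleft(): [77]
pushleft(99): [99, 77]
pushleft(54): [54, 99, 77]
popleft(): [99, 77]
popleft(): [77]
pushleft(85): [85, 77]
popleft(): [77]

Answer: 77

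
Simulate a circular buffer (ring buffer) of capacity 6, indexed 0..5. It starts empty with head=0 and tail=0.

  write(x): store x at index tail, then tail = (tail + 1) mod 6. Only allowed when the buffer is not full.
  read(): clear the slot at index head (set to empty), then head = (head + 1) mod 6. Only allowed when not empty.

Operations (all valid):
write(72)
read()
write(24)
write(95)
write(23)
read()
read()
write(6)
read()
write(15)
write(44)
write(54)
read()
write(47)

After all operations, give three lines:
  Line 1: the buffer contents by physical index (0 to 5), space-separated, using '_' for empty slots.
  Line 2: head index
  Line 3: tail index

Answer: 44 54 47 _ _ 15
5
3

Derivation:
write(72): buf=[72 _ _ _ _ _], head=0, tail=1, size=1
read(): buf=[_ _ _ _ _ _], head=1, tail=1, size=0
write(24): buf=[_ 24 _ _ _ _], head=1, tail=2, size=1
write(95): buf=[_ 24 95 _ _ _], head=1, tail=3, size=2
write(23): buf=[_ 24 95 23 _ _], head=1, tail=4, size=3
read(): buf=[_ _ 95 23 _ _], head=2, tail=4, size=2
read(): buf=[_ _ _ 23 _ _], head=3, tail=4, size=1
write(6): buf=[_ _ _ 23 6 _], head=3, tail=5, size=2
read(): buf=[_ _ _ _ 6 _], head=4, tail=5, size=1
write(15): buf=[_ _ _ _ 6 15], head=4, tail=0, size=2
write(44): buf=[44 _ _ _ 6 15], head=4, tail=1, size=3
write(54): buf=[44 54 _ _ 6 15], head=4, tail=2, size=4
read(): buf=[44 54 _ _ _ 15], head=5, tail=2, size=3
write(47): buf=[44 54 47 _ _ 15], head=5, tail=3, size=4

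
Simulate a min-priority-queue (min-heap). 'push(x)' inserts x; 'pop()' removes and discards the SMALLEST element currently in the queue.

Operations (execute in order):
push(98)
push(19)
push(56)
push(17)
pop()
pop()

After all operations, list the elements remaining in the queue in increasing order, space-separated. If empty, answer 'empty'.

Answer: 56 98

Derivation:
push(98): heap contents = [98]
push(19): heap contents = [19, 98]
push(56): heap contents = [19, 56, 98]
push(17): heap contents = [17, 19, 56, 98]
pop() → 17: heap contents = [19, 56, 98]
pop() → 19: heap contents = [56, 98]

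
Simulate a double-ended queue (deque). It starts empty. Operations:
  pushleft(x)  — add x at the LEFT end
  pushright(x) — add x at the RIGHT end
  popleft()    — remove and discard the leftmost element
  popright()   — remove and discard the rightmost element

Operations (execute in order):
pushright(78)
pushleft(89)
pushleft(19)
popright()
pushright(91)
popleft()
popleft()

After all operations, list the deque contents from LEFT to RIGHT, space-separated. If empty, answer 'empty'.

Answer: 91

Derivation:
pushright(78): [78]
pushleft(89): [89, 78]
pushleft(19): [19, 89, 78]
popright(): [19, 89]
pushright(91): [19, 89, 91]
popleft(): [89, 91]
popleft(): [91]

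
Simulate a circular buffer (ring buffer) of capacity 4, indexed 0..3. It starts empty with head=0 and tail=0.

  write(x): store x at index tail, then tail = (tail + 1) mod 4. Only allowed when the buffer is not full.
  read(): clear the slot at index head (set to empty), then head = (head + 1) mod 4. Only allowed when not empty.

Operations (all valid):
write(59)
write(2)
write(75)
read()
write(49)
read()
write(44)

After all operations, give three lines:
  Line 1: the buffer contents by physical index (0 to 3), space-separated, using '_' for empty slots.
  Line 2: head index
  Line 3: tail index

write(59): buf=[59 _ _ _], head=0, tail=1, size=1
write(2): buf=[59 2 _ _], head=0, tail=2, size=2
write(75): buf=[59 2 75 _], head=0, tail=3, size=3
read(): buf=[_ 2 75 _], head=1, tail=3, size=2
write(49): buf=[_ 2 75 49], head=1, tail=0, size=3
read(): buf=[_ _ 75 49], head=2, tail=0, size=2
write(44): buf=[44 _ 75 49], head=2, tail=1, size=3

Answer: 44 _ 75 49
2
1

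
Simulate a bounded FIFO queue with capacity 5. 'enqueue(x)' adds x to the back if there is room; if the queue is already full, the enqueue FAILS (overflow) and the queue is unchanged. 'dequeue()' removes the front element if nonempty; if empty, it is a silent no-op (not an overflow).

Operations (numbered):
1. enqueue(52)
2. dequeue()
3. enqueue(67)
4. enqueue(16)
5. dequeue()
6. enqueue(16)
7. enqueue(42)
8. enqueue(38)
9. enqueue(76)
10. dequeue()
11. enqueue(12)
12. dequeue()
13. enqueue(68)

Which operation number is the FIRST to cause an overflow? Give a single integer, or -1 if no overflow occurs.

Answer: -1

Derivation:
1. enqueue(52): size=1
2. dequeue(): size=0
3. enqueue(67): size=1
4. enqueue(16): size=2
5. dequeue(): size=1
6. enqueue(16): size=2
7. enqueue(42): size=3
8. enqueue(38): size=4
9. enqueue(76): size=5
10. dequeue(): size=4
11. enqueue(12): size=5
12. dequeue(): size=4
13. enqueue(68): size=5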